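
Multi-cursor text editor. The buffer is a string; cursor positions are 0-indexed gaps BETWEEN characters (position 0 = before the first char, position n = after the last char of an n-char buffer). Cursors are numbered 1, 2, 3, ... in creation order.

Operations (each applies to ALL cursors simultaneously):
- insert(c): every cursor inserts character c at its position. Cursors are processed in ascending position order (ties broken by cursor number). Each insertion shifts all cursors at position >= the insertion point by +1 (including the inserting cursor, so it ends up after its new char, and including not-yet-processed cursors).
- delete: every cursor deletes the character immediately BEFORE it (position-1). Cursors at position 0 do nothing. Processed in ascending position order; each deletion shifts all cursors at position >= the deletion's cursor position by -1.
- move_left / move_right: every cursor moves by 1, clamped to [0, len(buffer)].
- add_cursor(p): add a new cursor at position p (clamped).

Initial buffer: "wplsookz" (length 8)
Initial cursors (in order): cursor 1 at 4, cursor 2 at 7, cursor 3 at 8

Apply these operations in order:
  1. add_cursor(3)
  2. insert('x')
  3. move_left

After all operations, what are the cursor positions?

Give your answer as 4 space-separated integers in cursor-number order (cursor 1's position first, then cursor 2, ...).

Answer: 5 9 11 3

Derivation:
After op 1 (add_cursor(3)): buffer="wplsookz" (len 8), cursors c4@3 c1@4 c2@7 c3@8, authorship ........
After op 2 (insert('x')): buffer="wplxsxookxzx" (len 12), cursors c4@4 c1@6 c2@10 c3@12, authorship ...4.1...2.3
After op 3 (move_left): buffer="wplxsxookxzx" (len 12), cursors c4@3 c1@5 c2@9 c3@11, authorship ...4.1...2.3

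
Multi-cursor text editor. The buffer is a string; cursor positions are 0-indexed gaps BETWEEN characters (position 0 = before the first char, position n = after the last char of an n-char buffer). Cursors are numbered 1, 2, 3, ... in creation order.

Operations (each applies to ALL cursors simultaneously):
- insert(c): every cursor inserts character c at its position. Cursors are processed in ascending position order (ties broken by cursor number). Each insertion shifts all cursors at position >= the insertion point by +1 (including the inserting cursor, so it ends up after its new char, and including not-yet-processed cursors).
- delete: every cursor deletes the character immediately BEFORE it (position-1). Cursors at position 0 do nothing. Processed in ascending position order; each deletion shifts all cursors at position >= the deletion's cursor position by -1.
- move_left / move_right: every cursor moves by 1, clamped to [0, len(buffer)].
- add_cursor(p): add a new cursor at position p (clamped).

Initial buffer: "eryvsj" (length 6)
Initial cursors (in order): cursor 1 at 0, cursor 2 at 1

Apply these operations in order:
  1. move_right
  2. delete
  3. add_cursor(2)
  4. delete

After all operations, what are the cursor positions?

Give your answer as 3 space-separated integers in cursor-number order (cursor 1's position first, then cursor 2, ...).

After op 1 (move_right): buffer="eryvsj" (len 6), cursors c1@1 c2@2, authorship ......
After op 2 (delete): buffer="yvsj" (len 4), cursors c1@0 c2@0, authorship ....
After op 3 (add_cursor(2)): buffer="yvsj" (len 4), cursors c1@0 c2@0 c3@2, authorship ....
After op 4 (delete): buffer="ysj" (len 3), cursors c1@0 c2@0 c3@1, authorship ...

Answer: 0 0 1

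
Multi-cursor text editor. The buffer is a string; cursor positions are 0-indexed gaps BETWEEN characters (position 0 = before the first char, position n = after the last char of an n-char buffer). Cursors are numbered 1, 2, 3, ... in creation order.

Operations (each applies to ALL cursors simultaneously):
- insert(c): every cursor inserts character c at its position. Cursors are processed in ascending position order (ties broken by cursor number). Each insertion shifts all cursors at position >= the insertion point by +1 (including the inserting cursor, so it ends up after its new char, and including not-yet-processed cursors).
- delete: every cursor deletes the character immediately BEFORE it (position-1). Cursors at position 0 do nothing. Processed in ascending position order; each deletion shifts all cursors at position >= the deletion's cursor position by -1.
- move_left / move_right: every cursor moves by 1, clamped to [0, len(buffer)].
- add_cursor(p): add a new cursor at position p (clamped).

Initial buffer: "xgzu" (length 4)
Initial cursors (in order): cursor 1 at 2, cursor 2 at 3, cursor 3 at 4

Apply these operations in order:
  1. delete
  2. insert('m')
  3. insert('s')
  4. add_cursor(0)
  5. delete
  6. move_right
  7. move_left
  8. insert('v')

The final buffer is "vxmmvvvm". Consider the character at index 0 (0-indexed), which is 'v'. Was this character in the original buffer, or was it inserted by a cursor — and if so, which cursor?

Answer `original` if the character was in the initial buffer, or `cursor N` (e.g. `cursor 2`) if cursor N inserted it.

Answer: cursor 4

Derivation:
After op 1 (delete): buffer="x" (len 1), cursors c1@1 c2@1 c3@1, authorship .
After op 2 (insert('m')): buffer="xmmm" (len 4), cursors c1@4 c2@4 c3@4, authorship .123
After op 3 (insert('s')): buffer="xmmmsss" (len 7), cursors c1@7 c2@7 c3@7, authorship .123123
After op 4 (add_cursor(0)): buffer="xmmmsss" (len 7), cursors c4@0 c1@7 c2@7 c3@7, authorship .123123
After op 5 (delete): buffer="xmmm" (len 4), cursors c4@0 c1@4 c2@4 c3@4, authorship .123
After op 6 (move_right): buffer="xmmm" (len 4), cursors c4@1 c1@4 c2@4 c3@4, authorship .123
After op 7 (move_left): buffer="xmmm" (len 4), cursors c4@0 c1@3 c2@3 c3@3, authorship .123
After op 8 (insert('v')): buffer="vxmmvvvm" (len 8), cursors c4@1 c1@7 c2@7 c3@7, authorship 4.121233
Authorship (.=original, N=cursor N): 4 . 1 2 1 2 3 3
Index 0: author = 4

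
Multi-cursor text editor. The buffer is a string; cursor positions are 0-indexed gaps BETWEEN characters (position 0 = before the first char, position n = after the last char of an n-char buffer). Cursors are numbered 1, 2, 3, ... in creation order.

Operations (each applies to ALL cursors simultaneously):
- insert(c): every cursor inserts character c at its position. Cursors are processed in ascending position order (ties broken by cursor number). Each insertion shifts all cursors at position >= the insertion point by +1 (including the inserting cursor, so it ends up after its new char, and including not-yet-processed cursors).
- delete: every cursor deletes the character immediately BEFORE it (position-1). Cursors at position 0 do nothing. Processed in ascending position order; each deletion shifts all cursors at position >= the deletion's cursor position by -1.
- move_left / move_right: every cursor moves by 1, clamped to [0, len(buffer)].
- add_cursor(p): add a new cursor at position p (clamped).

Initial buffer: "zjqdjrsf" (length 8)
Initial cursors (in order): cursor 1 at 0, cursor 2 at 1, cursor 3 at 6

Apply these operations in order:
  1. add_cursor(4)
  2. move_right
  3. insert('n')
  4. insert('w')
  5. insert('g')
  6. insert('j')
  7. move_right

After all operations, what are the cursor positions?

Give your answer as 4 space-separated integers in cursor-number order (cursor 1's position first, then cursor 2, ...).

After op 1 (add_cursor(4)): buffer="zjqdjrsf" (len 8), cursors c1@0 c2@1 c4@4 c3@6, authorship ........
After op 2 (move_right): buffer="zjqdjrsf" (len 8), cursors c1@1 c2@2 c4@5 c3@7, authorship ........
After op 3 (insert('n')): buffer="znjnqdjnrsnf" (len 12), cursors c1@2 c2@4 c4@8 c3@11, authorship .1.2...4..3.
After op 4 (insert('w')): buffer="znwjnwqdjnwrsnwf" (len 16), cursors c1@3 c2@6 c4@11 c3@15, authorship .11.22...44..33.
After op 5 (insert('g')): buffer="znwgjnwgqdjnwgrsnwgf" (len 20), cursors c1@4 c2@8 c4@14 c3@19, authorship .111.222...444..333.
After op 6 (insert('j')): buffer="znwgjjnwgjqdjnwgjrsnwgjf" (len 24), cursors c1@5 c2@10 c4@17 c3@23, authorship .1111.2222...4444..3333.
After op 7 (move_right): buffer="znwgjjnwgjqdjnwgjrsnwgjf" (len 24), cursors c1@6 c2@11 c4@18 c3@24, authorship .1111.2222...4444..3333.

Answer: 6 11 24 18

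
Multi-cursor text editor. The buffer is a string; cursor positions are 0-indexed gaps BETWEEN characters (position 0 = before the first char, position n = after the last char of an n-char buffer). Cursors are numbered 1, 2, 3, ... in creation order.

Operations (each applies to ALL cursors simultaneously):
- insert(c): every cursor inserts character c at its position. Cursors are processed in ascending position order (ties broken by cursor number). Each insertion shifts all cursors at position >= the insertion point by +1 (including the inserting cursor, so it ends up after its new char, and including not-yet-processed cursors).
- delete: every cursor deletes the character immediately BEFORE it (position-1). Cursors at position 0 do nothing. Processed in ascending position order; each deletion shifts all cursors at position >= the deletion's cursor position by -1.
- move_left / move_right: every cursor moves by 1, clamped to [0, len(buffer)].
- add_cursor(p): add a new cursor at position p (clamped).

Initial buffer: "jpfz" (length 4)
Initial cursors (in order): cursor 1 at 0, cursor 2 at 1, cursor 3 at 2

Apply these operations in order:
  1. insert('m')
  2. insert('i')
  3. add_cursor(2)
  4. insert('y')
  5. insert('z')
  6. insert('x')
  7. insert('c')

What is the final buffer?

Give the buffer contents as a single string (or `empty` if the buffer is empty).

Answer: miyyzzxxccjmiyzxcpmiyzxcfz

Derivation:
After op 1 (insert('m')): buffer="mjmpmfz" (len 7), cursors c1@1 c2@3 c3@5, authorship 1.2.3..
After op 2 (insert('i')): buffer="mijmipmifz" (len 10), cursors c1@2 c2@5 c3@8, authorship 11.22.33..
After op 3 (add_cursor(2)): buffer="mijmipmifz" (len 10), cursors c1@2 c4@2 c2@5 c3@8, authorship 11.22.33..
After op 4 (insert('y')): buffer="miyyjmiypmiyfz" (len 14), cursors c1@4 c4@4 c2@8 c3@12, authorship 1114.222.333..
After op 5 (insert('z')): buffer="miyyzzjmiyzpmiyzfz" (len 18), cursors c1@6 c4@6 c2@11 c3@16, authorship 111414.2222.3333..
After op 6 (insert('x')): buffer="miyyzzxxjmiyzxpmiyzxfz" (len 22), cursors c1@8 c4@8 c2@14 c3@20, authorship 11141414.22222.33333..
After op 7 (insert('c')): buffer="miyyzzxxccjmiyzxcpmiyzxcfz" (len 26), cursors c1@10 c4@10 c2@17 c3@24, authorship 1114141414.222222.333333..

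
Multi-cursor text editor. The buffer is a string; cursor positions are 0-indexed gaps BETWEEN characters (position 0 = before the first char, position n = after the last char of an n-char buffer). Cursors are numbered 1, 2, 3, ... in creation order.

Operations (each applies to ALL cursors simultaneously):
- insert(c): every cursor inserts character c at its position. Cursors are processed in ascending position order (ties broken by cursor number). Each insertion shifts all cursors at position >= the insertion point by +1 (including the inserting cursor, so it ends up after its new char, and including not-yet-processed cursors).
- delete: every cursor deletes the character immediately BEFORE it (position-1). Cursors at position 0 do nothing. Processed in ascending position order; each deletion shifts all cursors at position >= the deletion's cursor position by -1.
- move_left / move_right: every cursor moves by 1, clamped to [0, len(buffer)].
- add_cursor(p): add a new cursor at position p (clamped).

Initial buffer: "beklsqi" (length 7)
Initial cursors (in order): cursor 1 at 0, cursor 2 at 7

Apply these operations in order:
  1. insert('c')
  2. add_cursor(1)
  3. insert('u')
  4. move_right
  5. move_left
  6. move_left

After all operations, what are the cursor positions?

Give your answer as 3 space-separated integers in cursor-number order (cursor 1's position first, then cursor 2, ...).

After op 1 (insert('c')): buffer="cbeklsqic" (len 9), cursors c1@1 c2@9, authorship 1.......2
After op 2 (add_cursor(1)): buffer="cbeklsqic" (len 9), cursors c1@1 c3@1 c2@9, authorship 1.......2
After op 3 (insert('u')): buffer="cuubeklsqicu" (len 12), cursors c1@3 c3@3 c2@12, authorship 113.......22
After op 4 (move_right): buffer="cuubeklsqicu" (len 12), cursors c1@4 c3@4 c2@12, authorship 113.......22
After op 5 (move_left): buffer="cuubeklsqicu" (len 12), cursors c1@3 c3@3 c2@11, authorship 113.......22
After op 6 (move_left): buffer="cuubeklsqicu" (len 12), cursors c1@2 c3@2 c2@10, authorship 113.......22

Answer: 2 10 2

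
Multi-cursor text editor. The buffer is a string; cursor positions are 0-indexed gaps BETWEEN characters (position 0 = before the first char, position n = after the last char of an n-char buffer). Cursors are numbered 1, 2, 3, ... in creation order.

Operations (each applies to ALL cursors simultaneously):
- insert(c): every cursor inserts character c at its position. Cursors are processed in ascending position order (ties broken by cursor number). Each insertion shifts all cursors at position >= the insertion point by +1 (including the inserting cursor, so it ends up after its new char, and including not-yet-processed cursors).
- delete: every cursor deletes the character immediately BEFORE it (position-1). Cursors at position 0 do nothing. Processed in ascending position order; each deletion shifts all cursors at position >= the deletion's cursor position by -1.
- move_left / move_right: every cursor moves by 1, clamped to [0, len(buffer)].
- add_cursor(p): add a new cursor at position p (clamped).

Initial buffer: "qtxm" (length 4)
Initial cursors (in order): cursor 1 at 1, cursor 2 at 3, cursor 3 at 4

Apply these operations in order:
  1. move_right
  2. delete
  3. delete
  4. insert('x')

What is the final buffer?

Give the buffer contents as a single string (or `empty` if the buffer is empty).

After op 1 (move_right): buffer="qtxm" (len 4), cursors c1@2 c2@4 c3@4, authorship ....
After op 2 (delete): buffer="q" (len 1), cursors c1@1 c2@1 c3@1, authorship .
After op 3 (delete): buffer="" (len 0), cursors c1@0 c2@0 c3@0, authorship 
After op 4 (insert('x')): buffer="xxx" (len 3), cursors c1@3 c2@3 c3@3, authorship 123

Answer: xxx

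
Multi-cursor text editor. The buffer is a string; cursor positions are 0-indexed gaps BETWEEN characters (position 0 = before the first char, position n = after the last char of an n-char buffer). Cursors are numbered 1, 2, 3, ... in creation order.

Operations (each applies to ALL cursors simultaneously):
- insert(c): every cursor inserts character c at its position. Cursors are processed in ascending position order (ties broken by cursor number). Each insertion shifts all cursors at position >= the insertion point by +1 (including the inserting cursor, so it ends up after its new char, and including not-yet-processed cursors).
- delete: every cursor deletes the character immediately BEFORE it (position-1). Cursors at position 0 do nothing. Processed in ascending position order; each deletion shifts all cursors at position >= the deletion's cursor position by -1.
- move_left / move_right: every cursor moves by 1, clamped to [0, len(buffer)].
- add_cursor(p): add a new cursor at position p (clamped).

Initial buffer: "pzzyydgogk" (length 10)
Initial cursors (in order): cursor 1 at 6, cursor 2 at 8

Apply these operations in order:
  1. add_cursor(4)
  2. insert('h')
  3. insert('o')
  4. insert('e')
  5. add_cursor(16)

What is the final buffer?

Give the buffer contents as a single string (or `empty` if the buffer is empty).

After op 1 (add_cursor(4)): buffer="pzzyydgogk" (len 10), cursors c3@4 c1@6 c2@8, authorship ..........
After op 2 (insert('h')): buffer="pzzyhydhgohgk" (len 13), cursors c3@5 c1@8 c2@11, authorship ....3..1..2..
After op 3 (insert('o')): buffer="pzzyhoydhogohogk" (len 16), cursors c3@6 c1@10 c2@14, authorship ....33..11..22..
After op 4 (insert('e')): buffer="pzzyhoeydhoegohoegk" (len 19), cursors c3@7 c1@12 c2@17, authorship ....333..111..222..
After op 5 (add_cursor(16)): buffer="pzzyhoeydhoegohoegk" (len 19), cursors c3@7 c1@12 c4@16 c2@17, authorship ....333..111..222..

Answer: pzzyhoeydhoegohoegk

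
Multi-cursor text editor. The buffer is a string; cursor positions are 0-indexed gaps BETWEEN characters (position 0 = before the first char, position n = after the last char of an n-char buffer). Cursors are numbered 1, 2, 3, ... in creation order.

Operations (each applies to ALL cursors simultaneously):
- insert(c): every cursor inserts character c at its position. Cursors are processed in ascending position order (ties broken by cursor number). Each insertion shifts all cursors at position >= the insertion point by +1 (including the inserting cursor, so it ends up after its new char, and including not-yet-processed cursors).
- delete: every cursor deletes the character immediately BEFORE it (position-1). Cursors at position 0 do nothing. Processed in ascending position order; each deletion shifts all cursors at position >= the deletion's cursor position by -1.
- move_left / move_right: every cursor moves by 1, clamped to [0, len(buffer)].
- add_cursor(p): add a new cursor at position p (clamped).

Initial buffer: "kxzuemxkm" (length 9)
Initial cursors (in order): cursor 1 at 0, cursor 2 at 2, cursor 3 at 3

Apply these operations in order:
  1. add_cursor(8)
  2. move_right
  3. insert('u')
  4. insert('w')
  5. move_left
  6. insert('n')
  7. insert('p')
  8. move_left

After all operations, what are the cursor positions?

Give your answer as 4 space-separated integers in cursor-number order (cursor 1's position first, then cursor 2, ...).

After op 1 (add_cursor(8)): buffer="kxzuemxkm" (len 9), cursors c1@0 c2@2 c3@3 c4@8, authorship .........
After op 2 (move_right): buffer="kxzuemxkm" (len 9), cursors c1@1 c2@3 c3@4 c4@9, authorship .........
After op 3 (insert('u')): buffer="kuxzuuuemxkmu" (len 13), cursors c1@2 c2@5 c3@7 c4@13, authorship .1..2.3.....4
After op 4 (insert('w')): buffer="kuwxzuwuuwemxkmuw" (len 17), cursors c1@3 c2@7 c3@10 c4@17, authorship .11..22.33.....44
After op 5 (move_left): buffer="kuwxzuwuuwemxkmuw" (len 17), cursors c1@2 c2@6 c3@9 c4@16, authorship .11..22.33.....44
After op 6 (insert('n')): buffer="kunwxzunwuunwemxkmunw" (len 21), cursors c1@3 c2@8 c3@12 c4@20, authorship .111..222.333.....444
After op 7 (insert('p')): buffer="kunpwxzunpwuunpwemxkmunpw" (len 25), cursors c1@4 c2@10 c3@15 c4@24, authorship .1111..2222.3333.....4444
After op 8 (move_left): buffer="kunpwxzunpwuunpwemxkmunpw" (len 25), cursors c1@3 c2@9 c3@14 c4@23, authorship .1111..2222.3333.....4444

Answer: 3 9 14 23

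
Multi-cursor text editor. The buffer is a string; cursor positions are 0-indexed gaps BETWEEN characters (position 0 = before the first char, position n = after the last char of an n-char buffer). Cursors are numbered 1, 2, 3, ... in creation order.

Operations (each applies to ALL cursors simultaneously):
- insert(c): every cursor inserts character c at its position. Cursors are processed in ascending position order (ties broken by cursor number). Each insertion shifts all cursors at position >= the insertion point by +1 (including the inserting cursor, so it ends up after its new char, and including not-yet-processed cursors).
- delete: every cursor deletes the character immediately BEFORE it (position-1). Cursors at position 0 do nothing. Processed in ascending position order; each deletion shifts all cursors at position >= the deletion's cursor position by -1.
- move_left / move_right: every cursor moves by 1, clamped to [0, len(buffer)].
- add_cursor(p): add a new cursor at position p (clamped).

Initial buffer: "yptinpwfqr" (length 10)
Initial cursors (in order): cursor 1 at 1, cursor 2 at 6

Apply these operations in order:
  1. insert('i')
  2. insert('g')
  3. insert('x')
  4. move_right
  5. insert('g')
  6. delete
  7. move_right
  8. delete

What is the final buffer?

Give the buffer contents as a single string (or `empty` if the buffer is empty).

After op 1 (insert('i')): buffer="yiptinpiwfqr" (len 12), cursors c1@2 c2@8, authorship .1.....2....
After op 2 (insert('g')): buffer="yigptinpigwfqr" (len 14), cursors c1@3 c2@10, authorship .11.....22....
After op 3 (insert('x')): buffer="yigxptinpigxwfqr" (len 16), cursors c1@4 c2@12, authorship .111.....222....
After op 4 (move_right): buffer="yigxptinpigxwfqr" (len 16), cursors c1@5 c2@13, authorship .111.....222....
After op 5 (insert('g')): buffer="yigxpgtinpigxwgfqr" (len 18), cursors c1@6 c2@15, authorship .111.1....222.2...
After op 6 (delete): buffer="yigxptinpigxwfqr" (len 16), cursors c1@5 c2@13, authorship .111.....222....
After op 7 (move_right): buffer="yigxptinpigxwfqr" (len 16), cursors c1@6 c2@14, authorship .111.....222....
After op 8 (delete): buffer="yigxpinpigxwqr" (len 14), cursors c1@5 c2@12, authorship .111....222...

Answer: yigxpinpigxwqr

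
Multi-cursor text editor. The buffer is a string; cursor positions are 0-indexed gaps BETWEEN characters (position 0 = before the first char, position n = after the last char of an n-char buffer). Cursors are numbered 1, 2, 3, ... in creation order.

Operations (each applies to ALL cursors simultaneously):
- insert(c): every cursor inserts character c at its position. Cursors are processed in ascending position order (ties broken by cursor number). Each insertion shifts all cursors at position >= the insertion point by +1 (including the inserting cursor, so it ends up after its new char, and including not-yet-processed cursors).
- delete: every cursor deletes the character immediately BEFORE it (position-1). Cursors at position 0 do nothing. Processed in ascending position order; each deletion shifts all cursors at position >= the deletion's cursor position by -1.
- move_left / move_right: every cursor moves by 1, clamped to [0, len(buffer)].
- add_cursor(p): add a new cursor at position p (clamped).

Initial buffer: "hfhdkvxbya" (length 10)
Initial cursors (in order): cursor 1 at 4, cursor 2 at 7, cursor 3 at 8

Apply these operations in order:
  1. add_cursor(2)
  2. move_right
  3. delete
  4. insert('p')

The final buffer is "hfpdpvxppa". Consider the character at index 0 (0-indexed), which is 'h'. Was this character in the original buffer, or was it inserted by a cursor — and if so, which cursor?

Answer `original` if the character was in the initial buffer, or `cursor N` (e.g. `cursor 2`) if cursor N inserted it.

After op 1 (add_cursor(2)): buffer="hfhdkvxbya" (len 10), cursors c4@2 c1@4 c2@7 c3@8, authorship ..........
After op 2 (move_right): buffer="hfhdkvxbya" (len 10), cursors c4@3 c1@5 c2@8 c3@9, authorship ..........
After op 3 (delete): buffer="hfdvxa" (len 6), cursors c4@2 c1@3 c2@5 c3@5, authorship ......
After op 4 (insert('p')): buffer="hfpdpvxppa" (len 10), cursors c4@3 c1@5 c2@9 c3@9, authorship ..4.1..23.
Authorship (.=original, N=cursor N): . . 4 . 1 . . 2 3 .
Index 0: author = original

Answer: original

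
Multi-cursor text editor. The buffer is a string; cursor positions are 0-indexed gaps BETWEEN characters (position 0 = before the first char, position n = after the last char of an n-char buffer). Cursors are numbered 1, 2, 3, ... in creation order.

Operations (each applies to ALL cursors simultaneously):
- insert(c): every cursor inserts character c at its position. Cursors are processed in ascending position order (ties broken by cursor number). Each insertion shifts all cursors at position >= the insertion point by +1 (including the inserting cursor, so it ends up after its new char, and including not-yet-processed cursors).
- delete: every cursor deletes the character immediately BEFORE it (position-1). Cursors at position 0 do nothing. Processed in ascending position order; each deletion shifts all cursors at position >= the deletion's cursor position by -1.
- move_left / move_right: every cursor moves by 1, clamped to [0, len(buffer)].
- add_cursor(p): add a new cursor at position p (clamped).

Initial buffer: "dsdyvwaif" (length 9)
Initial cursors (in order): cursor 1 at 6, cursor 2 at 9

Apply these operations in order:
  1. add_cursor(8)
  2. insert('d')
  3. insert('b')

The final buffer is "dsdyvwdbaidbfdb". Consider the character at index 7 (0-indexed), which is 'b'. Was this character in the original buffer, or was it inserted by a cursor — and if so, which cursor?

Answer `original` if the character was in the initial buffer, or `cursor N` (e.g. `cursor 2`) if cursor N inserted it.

Answer: cursor 1

Derivation:
After op 1 (add_cursor(8)): buffer="dsdyvwaif" (len 9), cursors c1@6 c3@8 c2@9, authorship .........
After op 2 (insert('d')): buffer="dsdyvwdaidfd" (len 12), cursors c1@7 c3@10 c2@12, authorship ......1..3.2
After op 3 (insert('b')): buffer="dsdyvwdbaidbfdb" (len 15), cursors c1@8 c3@12 c2@15, authorship ......11..33.22
Authorship (.=original, N=cursor N): . . . . . . 1 1 . . 3 3 . 2 2
Index 7: author = 1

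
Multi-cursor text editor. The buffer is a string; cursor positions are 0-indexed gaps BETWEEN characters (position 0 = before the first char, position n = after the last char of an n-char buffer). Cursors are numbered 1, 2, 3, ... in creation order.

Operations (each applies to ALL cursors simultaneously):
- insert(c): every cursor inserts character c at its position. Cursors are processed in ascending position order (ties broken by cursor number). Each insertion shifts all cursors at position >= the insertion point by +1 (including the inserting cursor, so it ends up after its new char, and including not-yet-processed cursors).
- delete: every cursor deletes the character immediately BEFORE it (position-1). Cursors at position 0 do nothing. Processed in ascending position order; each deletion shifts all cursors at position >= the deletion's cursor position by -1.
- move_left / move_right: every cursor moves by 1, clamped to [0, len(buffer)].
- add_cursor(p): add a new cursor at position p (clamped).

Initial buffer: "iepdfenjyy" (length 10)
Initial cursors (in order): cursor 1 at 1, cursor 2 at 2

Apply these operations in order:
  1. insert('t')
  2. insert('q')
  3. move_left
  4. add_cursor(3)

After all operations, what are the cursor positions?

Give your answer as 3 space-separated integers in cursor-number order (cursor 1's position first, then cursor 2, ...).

Answer: 2 5 3

Derivation:
After op 1 (insert('t')): buffer="itetpdfenjyy" (len 12), cursors c1@2 c2@4, authorship .1.2........
After op 2 (insert('q')): buffer="itqetqpdfenjyy" (len 14), cursors c1@3 c2@6, authorship .11.22........
After op 3 (move_left): buffer="itqetqpdfenjyy" (len 14), cursors c1@2 c2@5, authorship .11.22........
After op 4 (add_cursor(3)): buffer="itqetqpdfenjyy" (len 14), cursors c1@2 c3@3 c2@5, authorship .11.22........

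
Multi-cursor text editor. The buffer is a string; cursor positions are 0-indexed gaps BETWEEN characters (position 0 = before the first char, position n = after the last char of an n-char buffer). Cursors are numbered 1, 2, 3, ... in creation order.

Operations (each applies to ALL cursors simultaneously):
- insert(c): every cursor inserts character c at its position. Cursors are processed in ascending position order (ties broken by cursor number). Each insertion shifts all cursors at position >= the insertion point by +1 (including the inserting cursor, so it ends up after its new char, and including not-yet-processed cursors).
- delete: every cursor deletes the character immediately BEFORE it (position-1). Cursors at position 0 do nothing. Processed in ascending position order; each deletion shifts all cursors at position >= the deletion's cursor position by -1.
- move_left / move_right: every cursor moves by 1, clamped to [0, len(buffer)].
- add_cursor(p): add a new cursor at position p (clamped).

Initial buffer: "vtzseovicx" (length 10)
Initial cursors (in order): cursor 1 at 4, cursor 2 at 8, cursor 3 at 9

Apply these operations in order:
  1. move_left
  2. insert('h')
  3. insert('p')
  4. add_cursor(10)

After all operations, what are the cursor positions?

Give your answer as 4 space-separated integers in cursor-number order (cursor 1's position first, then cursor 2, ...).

After op 1 (move_left): buffer="vtzseovicx" (len 10), cursors c1@3 c2@7 c3@8, authorship ..........
After op 2 (insert('h')): buffer="vtzhseovhihcx" (len 13), cursors c1@4 c2@9 c3@11, authorship ...1....2.3..
After op 3 (insert('p')): buffer="vtzhpseovhpihpcx" (len 16), cursors c1@5 c2@11 c3@14, authorship ...11....22.33..
After op 4 (add_cursor(10)): buffer="vtzhpseovhpihpcx" (len 16), cursors c1@5 c4@10 c2@11 c3@14, authorship ...11....22.33..

Answer: 5 11 14 10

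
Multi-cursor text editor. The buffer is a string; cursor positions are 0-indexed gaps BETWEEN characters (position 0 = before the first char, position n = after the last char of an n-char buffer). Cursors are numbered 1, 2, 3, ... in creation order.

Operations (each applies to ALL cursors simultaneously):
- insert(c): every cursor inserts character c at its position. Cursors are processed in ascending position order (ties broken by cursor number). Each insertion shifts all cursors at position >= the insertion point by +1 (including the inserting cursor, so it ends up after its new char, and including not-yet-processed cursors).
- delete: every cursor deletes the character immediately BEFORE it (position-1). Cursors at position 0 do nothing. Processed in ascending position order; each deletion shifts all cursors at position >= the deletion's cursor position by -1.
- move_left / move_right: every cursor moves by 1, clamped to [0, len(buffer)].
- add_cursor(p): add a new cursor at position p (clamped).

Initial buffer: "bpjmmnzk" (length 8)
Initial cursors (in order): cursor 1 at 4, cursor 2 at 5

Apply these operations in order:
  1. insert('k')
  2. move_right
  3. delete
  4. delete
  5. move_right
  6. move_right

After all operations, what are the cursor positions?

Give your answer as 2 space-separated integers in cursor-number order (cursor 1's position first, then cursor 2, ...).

Answer: 6 6

Derivation:
After op 1 (insert('k')): buffer="bpjmkmknzk" (len 10), cursors c1@5 c2@7, authorship ....1.2...
After op 2 (move_right): buffer="bpjmkmknzk" (len 10), cursors c1@6 c2@8, authorship ....1.2...
After op 3 (delete): buffer="bpjmkkzk" (len 8), cursors c1@5 c2@6, authorship ....12..
After op 4 (delete): buffer="bpjmzk" (len 6), cursors c1@4 c2@4, authorship ......
After op 5 (move_right): buffer="bpjmzk" (len 6), cursors c1@5 c2@5, authorship ......
After op 6 (move_right): buffer="bpjmzk" (len 6), cursors c1@6 c2@6, authorship ......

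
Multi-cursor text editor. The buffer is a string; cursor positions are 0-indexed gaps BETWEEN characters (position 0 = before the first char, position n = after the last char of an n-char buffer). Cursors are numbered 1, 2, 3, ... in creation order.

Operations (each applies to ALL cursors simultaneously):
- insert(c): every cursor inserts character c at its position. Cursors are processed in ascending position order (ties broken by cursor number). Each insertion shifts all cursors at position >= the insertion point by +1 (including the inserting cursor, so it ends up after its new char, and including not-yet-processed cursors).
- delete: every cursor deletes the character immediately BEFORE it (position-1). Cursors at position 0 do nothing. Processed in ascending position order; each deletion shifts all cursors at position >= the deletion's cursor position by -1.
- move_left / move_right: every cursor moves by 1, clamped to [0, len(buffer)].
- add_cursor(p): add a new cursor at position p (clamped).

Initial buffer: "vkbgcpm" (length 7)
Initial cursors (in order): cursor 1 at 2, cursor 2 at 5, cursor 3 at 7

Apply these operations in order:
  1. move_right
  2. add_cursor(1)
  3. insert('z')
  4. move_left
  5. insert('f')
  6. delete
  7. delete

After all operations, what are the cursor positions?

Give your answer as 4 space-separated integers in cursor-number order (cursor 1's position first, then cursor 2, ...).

Answer: 2 5 6 0

Derivation:
After op 1 (move_right): buffer="vkbgcpm" (len 7), cursors c1@3 c2@6 c3@7, authorship .......
After op 2 (add_cursor(1)): buffer="vkbgcpm" (len 7), cursors c4@1 c1@3 c2@6 c3@7, authorship .......
After op 3 (insert('z')): buffer="vzkbzgcpzmz" (len 11), cursors c4@2 c1@5 c2@9 c3@11, authorship .4..1...2.3
After op 4 (move_left): buffer="vzkbzgcpzmz" (len 11), cursors c4@1 c1@4 c2@8 c3@10, authorship .4..1...2.3
After op 5 (insert('f')): buffer="vfzkbfzgcpfzmfz" (len 15), cursors c4@2 c1@6 c2@11 c3@14, authorship .44..11...22.33
After op 6 (delete): buffer="vzkbzgcpzmz" (len 11), cursors c4@1 c1@4 c2@8 c3@10, authorship .4..1...2.3
After op 7 (delete): buffer="zkzgczz" (len 7), cursors c4@0 c1@2 c2@5 c3@6, authorship 4.1..23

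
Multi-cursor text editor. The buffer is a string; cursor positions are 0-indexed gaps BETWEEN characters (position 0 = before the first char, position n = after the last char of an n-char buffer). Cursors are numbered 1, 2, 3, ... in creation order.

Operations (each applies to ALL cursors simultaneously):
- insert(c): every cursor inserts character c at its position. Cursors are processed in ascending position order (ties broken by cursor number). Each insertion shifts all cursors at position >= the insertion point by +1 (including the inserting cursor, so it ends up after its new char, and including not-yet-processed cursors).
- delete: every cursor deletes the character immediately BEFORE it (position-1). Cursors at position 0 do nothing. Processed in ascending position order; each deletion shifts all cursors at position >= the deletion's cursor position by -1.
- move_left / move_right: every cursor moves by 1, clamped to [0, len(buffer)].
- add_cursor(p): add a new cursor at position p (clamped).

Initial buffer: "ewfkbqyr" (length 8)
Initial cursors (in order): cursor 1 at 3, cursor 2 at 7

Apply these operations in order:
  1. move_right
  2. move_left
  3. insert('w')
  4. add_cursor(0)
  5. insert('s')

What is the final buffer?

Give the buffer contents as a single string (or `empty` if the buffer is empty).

After op 1 (move_right): buffer="ewfkbqyr" (len 8), cursors c1@4 c2@8, authorship ........
After op 2 (move_left): buffer="ewfkbqyr" (len 8), cursors c1@3 c2@7, authorship ........
After op 3 (insert('w')): buffer="ewfwkbqywr" (len 10), cursors c1@4 c2@9, authorship ...1....2.
After op 4 (add_cursor(0)): buffer="ewfwkbqywr" (len 10), cursors c3@0 c1@4 c2@9, authorship ...1....2.
After op 5 (insert('s')): buffer="sewfwskbqywsr" (len 13), cursors c3@1 c1@6 c2@12, authorship 3...11....22.

Answer: sewfwskbqywsr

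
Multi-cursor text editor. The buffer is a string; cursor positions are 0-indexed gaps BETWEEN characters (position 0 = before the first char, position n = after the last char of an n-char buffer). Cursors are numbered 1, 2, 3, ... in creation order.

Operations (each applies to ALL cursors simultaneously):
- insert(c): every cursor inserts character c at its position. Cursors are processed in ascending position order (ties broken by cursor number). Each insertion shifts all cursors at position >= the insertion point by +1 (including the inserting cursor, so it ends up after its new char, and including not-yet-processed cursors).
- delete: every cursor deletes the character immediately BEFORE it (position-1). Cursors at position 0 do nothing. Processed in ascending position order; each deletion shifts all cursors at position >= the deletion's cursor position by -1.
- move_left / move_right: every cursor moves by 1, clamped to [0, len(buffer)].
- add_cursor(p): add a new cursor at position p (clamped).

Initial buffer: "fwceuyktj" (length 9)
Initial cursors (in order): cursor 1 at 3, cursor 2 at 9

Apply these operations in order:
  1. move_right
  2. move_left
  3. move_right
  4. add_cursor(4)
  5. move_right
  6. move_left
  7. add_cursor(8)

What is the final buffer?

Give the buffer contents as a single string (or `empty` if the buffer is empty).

Answer: fwceuyktj

Derivation:
After op 1 (move_right): buffer="fwceuyktj" (len 9), cursors c1@4 c2@9, authorship .........
After op 2 (move_left): buffer="fwceuyktj" (len 9), cursors c1@3 c2@8, authorship .........
After op 3 (move_right): buffer="fwceuyktj" (len 9), cursors c1@4 c2@9, authorship .........
After op 4 (add_cursor(4)): buffer="fwceuyktj" (len 9), cursors c1@4 c3@4 c2@9, authorship .........
After op 5 (move_right): buffer="fwceuyktj" (len 9), cursors c1@5 c3@5 c2@9, authorship .........
After op 6 (move_left): buffer="fwceuyktj" (len 9), cursors c1@4 c3@4 c2@8, authorship .........
After op 7 (add_cursor(8)): buffer="fwceuyktj" (len 9), cursors c1@4 c3@4 c2@8 c4@8, authorship .........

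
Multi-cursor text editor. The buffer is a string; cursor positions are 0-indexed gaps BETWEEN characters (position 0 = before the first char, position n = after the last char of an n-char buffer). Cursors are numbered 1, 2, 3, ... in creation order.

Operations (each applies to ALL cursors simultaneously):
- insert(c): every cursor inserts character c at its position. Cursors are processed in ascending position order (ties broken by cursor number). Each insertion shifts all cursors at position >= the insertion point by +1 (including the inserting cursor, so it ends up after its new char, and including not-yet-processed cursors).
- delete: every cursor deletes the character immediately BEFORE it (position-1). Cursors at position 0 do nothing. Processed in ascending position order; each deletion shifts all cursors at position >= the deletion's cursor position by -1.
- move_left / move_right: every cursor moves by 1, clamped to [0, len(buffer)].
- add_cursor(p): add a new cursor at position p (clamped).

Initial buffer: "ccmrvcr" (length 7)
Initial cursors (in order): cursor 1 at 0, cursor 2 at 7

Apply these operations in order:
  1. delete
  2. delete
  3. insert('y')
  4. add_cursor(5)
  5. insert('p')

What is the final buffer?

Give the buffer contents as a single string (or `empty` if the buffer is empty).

Answer: ypccmrpvyp

Derivation:
After op 1 (delete): buffer="ccmrvc" (len 6), cursors c1@0 c2@6, authorship ......
After op 2 (delete): buffer="ccmrv" (len 5), cursors c1@0 c2@5, authorship .....
After op 3 (insert('y')): buffer="yccmrvy" (len 7), cursors c1@1 c2@7, authorship 1.....2
After op 4 (add_cursor(5)): buffer="yccmrvy" (len 7), cursors c1@1 c3@5 c2@7, authorship 1.....2
After op 5 (insert('p')): buffer="ypccmrpvyp" (len 10), cursors c1@2 c3@7 c2@10, authorship 11....3.22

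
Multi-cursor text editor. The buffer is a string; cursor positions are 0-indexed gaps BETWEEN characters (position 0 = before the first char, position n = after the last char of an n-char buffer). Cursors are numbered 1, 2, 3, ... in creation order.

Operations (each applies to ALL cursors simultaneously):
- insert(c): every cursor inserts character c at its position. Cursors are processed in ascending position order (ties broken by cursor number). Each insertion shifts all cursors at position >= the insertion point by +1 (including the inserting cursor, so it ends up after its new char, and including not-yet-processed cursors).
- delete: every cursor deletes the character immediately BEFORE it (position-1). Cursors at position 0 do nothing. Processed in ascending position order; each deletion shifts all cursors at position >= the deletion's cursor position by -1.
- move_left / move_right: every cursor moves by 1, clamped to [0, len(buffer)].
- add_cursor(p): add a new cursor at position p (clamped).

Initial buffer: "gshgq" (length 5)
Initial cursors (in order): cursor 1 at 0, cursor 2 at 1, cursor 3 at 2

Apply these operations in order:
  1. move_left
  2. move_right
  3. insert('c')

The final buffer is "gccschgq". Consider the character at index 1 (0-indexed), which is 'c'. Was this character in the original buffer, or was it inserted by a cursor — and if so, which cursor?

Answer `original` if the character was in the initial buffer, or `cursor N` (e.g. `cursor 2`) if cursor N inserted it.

Answer: cursor 1

Derivation:
After op 1 (move_left): buffer="gshgq" (len 5), cursors c1@0 c2@0 c3@1, authorship .....
After op 2 (move_right): buffer="gshgq" (len 5), cursors c1@1 c2@1 c3@2, authorship .....
After op 3 (insert('c')): buffer="gccschgq" (len 8), cursors c1@3 c2@3 c3@5, authorship .12.3...
Authorship (.=original, N=cursor N): . 1 2 . 3 . . .
Index 1: author = 1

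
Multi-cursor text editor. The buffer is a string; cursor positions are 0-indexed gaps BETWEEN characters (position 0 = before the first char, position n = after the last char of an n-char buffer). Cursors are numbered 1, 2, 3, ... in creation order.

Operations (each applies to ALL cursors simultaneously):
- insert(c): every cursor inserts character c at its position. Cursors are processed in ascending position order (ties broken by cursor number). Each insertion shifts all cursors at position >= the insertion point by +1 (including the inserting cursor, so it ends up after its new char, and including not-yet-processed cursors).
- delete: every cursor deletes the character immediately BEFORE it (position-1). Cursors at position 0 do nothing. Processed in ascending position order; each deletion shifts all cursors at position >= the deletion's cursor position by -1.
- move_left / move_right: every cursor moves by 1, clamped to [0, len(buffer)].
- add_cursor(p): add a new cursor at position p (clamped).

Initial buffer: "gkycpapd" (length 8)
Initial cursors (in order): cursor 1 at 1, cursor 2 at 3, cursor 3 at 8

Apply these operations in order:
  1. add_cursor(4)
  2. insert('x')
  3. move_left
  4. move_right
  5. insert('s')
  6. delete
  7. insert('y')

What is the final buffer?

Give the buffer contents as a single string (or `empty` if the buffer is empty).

Answer: gxykyxycxypapdxy

Derivation:
After op 1 (add_cursor(4)): buffer="gkycpapd" (len 8), cursors c1@1 c2@3 c4@4 c3@8, authorship ........
After op 2 (insert('x')): buffer="gxkyxcxpapdx" (len 12), cursors c1@2 c2@5 c4@7 c3@12, authorship .1..2.4....3
After op 3 (move_left): buffer="gxkyxcxpapdx" (len 12), cursors c1@1 c2@4 c4@6 c3@11, authorship .1..2.4....3
After op 4 (move_right): buffer="gxkyxcxpapdx" (len 12), cursors c1@2 c2@5 c4@7 c3@12, authorship .1..2.4....3
After op 5 (insert('s')): buffer="gxskyxscxspapdxs" (len 16), cursors c1@3 c2@7 c4@10 c3@16, authorship .11..22.44....33
After op 6 (delete): buffer="gxkyxcxpapdx" (len 12), cursors c1@2 c2@5 c4@7 c3@12, authorship .1..2.4....3
After op 7 (insert('y')): buffer="gxykyxycxypapdxy" (len 16), cursors c1@3 c2@7 c4@10 c3@16, authorship .11..22.44....33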